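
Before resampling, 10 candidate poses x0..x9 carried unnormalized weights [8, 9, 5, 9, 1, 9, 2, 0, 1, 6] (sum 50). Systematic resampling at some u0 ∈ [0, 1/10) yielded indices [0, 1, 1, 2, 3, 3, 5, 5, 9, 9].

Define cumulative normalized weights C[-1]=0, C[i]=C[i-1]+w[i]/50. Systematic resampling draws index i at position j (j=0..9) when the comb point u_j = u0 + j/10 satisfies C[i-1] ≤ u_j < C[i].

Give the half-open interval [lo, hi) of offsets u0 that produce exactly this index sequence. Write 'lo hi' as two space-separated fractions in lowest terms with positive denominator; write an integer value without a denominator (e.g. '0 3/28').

C = [4/25, 17/50, 11/25, 31/50, 16/25, 41/50, 43/50, 43/50, 22/25, 1]
j=0 picked index 0: u0 ∈ [0, 4/25)
j=1 picked index 1: u0 ∈ [3/50, 6/25)
j=2 picked index 1: u0 ∈ [-1/25, 7/50)
j=3 picked index 2: u0 ∈ [1/25, 7/50)
j=4 picked index 3: u0 ∈ [1/25, 11/50)
j=5 picked index 3: u0 ∈ [-3/50, 3/25)
j=6 picked index 5: u0 ∈ [1/25, 11/50)
j=7 picked index 5: u0 ∈ [-3/50, 3/25)
j=8 picked index 9: u0 ∈ [2/25, 1/5)
j=9 picked index 9: u0 ∈ [-1/50, 1/10)
intersection: [2/25, 1/10)

2/25 1/10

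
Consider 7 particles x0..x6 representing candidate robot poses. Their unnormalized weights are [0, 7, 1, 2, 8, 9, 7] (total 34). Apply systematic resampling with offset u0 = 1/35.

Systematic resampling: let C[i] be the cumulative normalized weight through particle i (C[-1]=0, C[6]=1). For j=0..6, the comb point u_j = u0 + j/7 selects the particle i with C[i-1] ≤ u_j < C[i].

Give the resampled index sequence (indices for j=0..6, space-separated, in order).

1 1 4 4 5 5 6

C = [0, 7/34, 4/17, 5/17, 9/17, 27/34, 1]
j=0: u_0=1/35 ∈ [0, 7/34) → index 1
j=1: u_1=6/35 ∈ [0, 7/34) → index 1
j=2: u_2=11/35 ∈ [5/17, 9/17) → index 4
j=3: u_3=16/35 ∈ [5/17, 9/17) → index 4
j=4: u_4=3/5 ∈ [9/17, 27/34) → index 5
j=5: u_5=26/35 ∈ [9/17, 27/34) → index 5
j=6: u_6=31/35 ∈ [27/34, 1) → index 6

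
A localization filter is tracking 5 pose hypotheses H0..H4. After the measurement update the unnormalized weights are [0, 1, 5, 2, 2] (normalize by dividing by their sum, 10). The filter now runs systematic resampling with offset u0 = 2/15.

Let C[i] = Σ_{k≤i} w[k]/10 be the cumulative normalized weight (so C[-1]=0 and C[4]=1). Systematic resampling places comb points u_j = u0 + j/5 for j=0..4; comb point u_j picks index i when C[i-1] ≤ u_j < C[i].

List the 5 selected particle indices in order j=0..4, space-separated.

C = [0, 1/10, 3/5, 4/5, 1]
j=0: u_0=2/15 ∈ [1/10, 3/5) → index 2
j=1: u_1=1/3 ∈ [1/10, 3/5) → index 2
j=2: u_2=8/15 ∈ [1/10, 3/5) → index 2
j=3: u_3=11/15 ∈ [3/5, 4/5) → index 3
j=4: u_4=14/15 ∈ [4/5, 1) → index 4

2 2 2 3 4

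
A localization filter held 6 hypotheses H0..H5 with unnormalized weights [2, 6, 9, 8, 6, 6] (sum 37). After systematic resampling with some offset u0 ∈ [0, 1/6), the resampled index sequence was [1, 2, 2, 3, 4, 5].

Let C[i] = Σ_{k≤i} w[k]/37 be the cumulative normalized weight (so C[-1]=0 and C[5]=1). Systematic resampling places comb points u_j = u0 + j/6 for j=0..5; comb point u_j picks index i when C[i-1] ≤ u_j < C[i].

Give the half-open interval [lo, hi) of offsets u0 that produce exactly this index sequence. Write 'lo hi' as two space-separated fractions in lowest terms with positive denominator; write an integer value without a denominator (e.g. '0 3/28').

C = [2/37, 8/37, 17/37, 25/37, 31/37, 1]
j=0 picked index 1: u0 ∈ [2/37, 8/37)
j=1 picked index 2: u0 ∈ [11/222, 65/222)
j=2 picked index 2: u0 ∈ [-13/111, 14/111)
j=3 picked index 3: u0 ∈ [-3/74, 13/74)
j=4 picked index 4: u0 ∈ [1/111, 19/111)
j=5 picked index 5: u0 ∈ [1/222, 1/6)
intersection: [2/37, 14/111)

2/37 14/111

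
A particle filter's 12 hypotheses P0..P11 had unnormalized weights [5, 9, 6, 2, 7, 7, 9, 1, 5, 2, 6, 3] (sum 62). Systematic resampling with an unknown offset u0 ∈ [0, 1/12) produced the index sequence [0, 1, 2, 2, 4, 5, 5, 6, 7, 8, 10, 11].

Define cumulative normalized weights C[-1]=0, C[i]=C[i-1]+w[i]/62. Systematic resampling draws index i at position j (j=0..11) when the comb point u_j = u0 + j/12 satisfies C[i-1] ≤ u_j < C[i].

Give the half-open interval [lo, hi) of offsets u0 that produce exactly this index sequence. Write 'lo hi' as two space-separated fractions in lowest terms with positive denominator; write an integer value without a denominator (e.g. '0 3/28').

11/186 9/124

C = [5/62, 7/31, 10/31, 11/31, 29/62, 18/31, 45/62, 23/31, 51/62, 53/62, 59/62, 1]
j=0 picked index 0: u0 ∈ [0, 5/62)
j=1 picked index 1: u0 ∈ [-1/372, 53/372)
j=2 picked index 2: u0 ∈ [11/186, 29/186)
j=3 picked index 2: u0 ∈ [-3/124, 9/124)
j=4 picked index 4: u0 ∈ [2/93, 25/186)
j=5 picked index 5: u0 ∈ [19/372, 61/372)
j=6 picked index 5: u0 ∈ [-1/31, 5/62)
j=7 picked index 6: u0 ∈ [-1/372, 53/372)
j=8 picked index 7: u0 ∈ [11/186, 7/93)
j=9 picked index 8: u0 ∈ [-1/124, 9/124)
j=10 picked index 10: u0 ∈ [2/93, 11/93)
j=11 picked index 11: u0 ∈ [13/372, 1/12)
intersection: [11/186, 9/124)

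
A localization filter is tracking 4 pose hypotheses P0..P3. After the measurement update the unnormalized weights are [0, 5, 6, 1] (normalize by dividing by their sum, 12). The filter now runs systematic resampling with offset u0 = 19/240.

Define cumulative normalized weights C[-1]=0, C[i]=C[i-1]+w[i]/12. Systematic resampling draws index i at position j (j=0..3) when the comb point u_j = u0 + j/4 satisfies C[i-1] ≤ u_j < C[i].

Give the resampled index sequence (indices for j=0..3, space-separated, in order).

C = [0, 5/12, 11/12, 1]
j=0: u_0=19/240 ∈ [0, 5/12) → index 1
j=1: u_1=79/240 ∈ [0, 5/12) → index 1
j=2: u_2=139/240 ∈ [5/12, 11/12) → index 2
j=3: u_3=199/240 ∈ [5/12, 11/12) → index 2

1 1 2 2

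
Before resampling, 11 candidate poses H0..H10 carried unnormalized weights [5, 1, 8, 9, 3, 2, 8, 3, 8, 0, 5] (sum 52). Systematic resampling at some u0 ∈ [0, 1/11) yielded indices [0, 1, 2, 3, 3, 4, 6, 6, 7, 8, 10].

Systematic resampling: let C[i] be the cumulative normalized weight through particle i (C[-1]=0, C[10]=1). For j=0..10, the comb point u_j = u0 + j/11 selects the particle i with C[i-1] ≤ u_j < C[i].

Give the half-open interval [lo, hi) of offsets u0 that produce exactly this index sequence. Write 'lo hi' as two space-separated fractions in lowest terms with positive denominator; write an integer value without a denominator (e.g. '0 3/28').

C = [5/52, 3/26, 7/26, 23/52, 1/2, 7/13, 9/13, 3/4, 47/52, 47/52, 1]
j=0 picked index 0: u0 ∈ [0, 5/52)
j=1 picked index 1: u0 ∈ [3/572, 7/286)
j=2 picked index 2: u0 ∈ [-19/286, 25/286)
j=3 picked index 3: u0 ∈ [-1/286, 97/572)
j=4 picked index 3: u0 ∈ [-27/286, 45/572)
j=5 picked index 4: u0 ∈ [-7/572, 1/22)
j=6 picked index 6: u0 ∈ [-1/143, 21/143)
j=7 picked index 6: u0 ∈ [-14/143, 8/143)
j=8 picked index 7: u0 ∈ [-5/143, 1/44)
j=9 picked index 8: u0 ∈ [-3/44, 49/572)
j=10 picked index 10: u0 ∈ [-3/572, 1/11)
intersection: [3/572, 1/44)

3/572 1/44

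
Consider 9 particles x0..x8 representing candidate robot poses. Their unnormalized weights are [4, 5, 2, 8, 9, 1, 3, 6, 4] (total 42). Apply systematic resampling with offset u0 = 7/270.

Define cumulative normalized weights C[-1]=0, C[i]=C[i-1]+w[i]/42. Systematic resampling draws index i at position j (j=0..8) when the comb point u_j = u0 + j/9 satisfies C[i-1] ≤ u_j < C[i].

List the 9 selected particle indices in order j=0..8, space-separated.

C = [2/21, 3/14, 11/42, 19/42, 2/3, 29/42, 16/21, 19/21, 1]
j=0: u_0=7/270 ∈ [0, 2/21) → index 0
j=1: u_1=37/270 ∈ [2/21, 3/14) → index 1
j=2: u_2=67/270 ∈ [3/14, 11/42) → index 2
j=3: u_3=97/270 ∈ [11/42, 19/42) → index 3
j=4: u_4=127/270 ∈ [19/42, 2/3) → index 4
j=5: u_5=157/270 ∈ [19/42, 2/3) → index 4
j=6: u_6=187/270 ∈ [29/42, 16/21) → index 6
j=7: u_7=217/270 ∈ [16/21, 19/21) → index 7
j=8: u_8=247/270 ∈ [19/21, 1) → index 8

0 1 2 3 4 4 6 7 8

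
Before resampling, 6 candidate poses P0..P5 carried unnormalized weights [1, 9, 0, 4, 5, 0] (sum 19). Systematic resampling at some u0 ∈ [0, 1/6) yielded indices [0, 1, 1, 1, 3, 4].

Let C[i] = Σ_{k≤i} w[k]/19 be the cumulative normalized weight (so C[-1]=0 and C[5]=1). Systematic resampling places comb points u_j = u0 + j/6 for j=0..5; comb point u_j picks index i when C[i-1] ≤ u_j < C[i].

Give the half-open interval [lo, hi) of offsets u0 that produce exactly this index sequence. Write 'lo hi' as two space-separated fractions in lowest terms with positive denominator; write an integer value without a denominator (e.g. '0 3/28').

C = [1/19, 10/19, 10/19, 14/19, 1, 1]
j=0 picked index 0: u0 ∈ [0, 1/19)
j=1 picked index 1: u0 ∈ [-13/114, 41/114)
j=2 picked index 1: u0 ∈ [-16/57, 11/57)
j=3 picked index 1: u0 ∈ [-17/38, 1/38)
j=4 picked index 3: u0 ∈ [-8/57, 4/57)
j=5 picked index 4: u0 ∈ [-11/114, 1/6)
intersection: [0, 1/38)

0 1/38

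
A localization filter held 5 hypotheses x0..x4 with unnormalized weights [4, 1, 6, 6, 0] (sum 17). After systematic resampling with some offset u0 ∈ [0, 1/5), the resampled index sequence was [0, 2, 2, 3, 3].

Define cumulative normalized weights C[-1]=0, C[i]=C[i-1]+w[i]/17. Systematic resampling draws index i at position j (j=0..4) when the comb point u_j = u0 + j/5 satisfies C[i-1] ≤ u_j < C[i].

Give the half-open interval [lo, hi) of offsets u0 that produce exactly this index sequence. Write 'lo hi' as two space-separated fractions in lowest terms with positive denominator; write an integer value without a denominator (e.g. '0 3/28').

8/85 1/5

C = [4/17, 5/17, 11/17, 1, 1]
j=0 picked index 0: u0 ∈ [0, 4/17)
j=1 picked index 2: u0 ∈ [8/85, 38/85)
j=2 picked index 2: u0 ∈ [-9/85, 21/85)
j=3 picked index 3: u0 ∈ [4/85, 2/5)
j=4 picked index 3: u0 ∈ [-13/85, 1/5)
intersection: [8/85, 1/5)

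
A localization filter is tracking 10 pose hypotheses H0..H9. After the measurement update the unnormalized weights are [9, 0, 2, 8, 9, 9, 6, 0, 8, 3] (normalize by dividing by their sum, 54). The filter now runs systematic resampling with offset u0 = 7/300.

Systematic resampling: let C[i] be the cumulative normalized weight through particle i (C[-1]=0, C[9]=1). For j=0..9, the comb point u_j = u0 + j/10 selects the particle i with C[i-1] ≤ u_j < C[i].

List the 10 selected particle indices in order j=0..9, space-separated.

0 0 3 3 4 5 5 6 8 8

C = [1/6, 1/6, 11/54, 19/54, 14/27, 37/54, 43/54, 43/54, 17/18, 1]
j=0: u_0=7/300 ∈ [0, 1/6) → index 0
j=1: u_1=37/300 ∈ [0, 1/6) → index 0
j=2: u_2=67/300 ∈ [11/54, 19/54) → index 3
j=3: u_3=97/300 ∈ [11/54, 19/54) → index 3
j=4: u_4=127/300 ∈ [19/54, 14/27) → index 4
j=5: u_5=157/300 ∈ [14/27, 37/54) → index 5
j=6: u_6=187/300 ∈ [14/27, 37/54) → index 5
j=7: u_7=217/300 ∈ [37/54, 43/54) → index 6
j=8: u_8=247/300 ∈ [43/54, 17/18) → index 8
j=9: u_9=277/300 ∈ [43/54, 17/18) → index 8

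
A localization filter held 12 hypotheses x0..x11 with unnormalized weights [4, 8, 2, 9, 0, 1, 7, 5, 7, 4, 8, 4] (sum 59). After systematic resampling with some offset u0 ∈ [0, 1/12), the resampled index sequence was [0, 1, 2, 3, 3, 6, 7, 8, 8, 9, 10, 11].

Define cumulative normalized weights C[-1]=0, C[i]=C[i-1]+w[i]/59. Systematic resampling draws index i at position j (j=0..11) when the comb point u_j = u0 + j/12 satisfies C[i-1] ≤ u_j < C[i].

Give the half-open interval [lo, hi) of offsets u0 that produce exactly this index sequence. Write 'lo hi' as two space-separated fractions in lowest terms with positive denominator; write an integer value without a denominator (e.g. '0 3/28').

C = [4/59, 12/59, 14/59, 23/59, 23/59, 24/59, 31/59, 36/59, 43/59, 47/59, 55/59, 1]
j=0 picked index 0: u0 ∈ [0, 4/59)
j=1 picked index 1: u0 ∈ [-11/708, 85/708)
j=2 picked index 2: u0 ∈ [13/354, 25/354)
j=3 picked index 3: u0 ∈ [-3/236, 33/236)
j=4 picked index 3: u0 ∈ [-17/177, 10/177)
j=5 picked index 6: u0 ∈ [-7/708, 77/708)
j=6 picked index 7: u0 ∈ [3/118, 13/118)
j=7 picked index 8: u0 ∈ [19/708, 103/708)
j=8 picked index 8: u0 ∈ [-10/177, 11/177)
j=9 picked index 9: u0 ∈ [-5/236, 11/236)
j=10 picked index 10: u0 ∈ [-13/354, 35/354)
j=11 picked index 11: u0 ∈ [11/708, 1/12)
intersection: [13/354, 11/236)

13/354 11/236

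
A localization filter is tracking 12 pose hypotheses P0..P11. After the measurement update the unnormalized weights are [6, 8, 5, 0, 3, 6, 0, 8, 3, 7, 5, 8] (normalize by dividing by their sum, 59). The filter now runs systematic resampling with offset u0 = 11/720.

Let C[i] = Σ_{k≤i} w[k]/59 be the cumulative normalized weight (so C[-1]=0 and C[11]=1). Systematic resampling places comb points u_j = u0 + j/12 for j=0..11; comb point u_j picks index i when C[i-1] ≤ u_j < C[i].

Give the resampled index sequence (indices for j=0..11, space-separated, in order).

C = [6/59, 14/59, 19/59, 19/59, 22/59, 28/59, 28/59, 36/59, 39/59, 46/59, 51/59, 1]
j=0: u_0=11/720 ∈ [0, 6/59) → index 0
j=1: u_1=71/720 ∈ [0, 6/59) → index 0
j=2: u_2=131/720 ∈ [6/59, 14/59) → index 1
j=3: u_3=191/720 ∈ [14/59, 19/59) → index 2
j=4: u_4=251/720 ∈ [19/59, 22/59) → index 4
j=5: u_5=311/720 ∈ [22/59, 28/59) → index 5
j=6: u_6=371/720 ∈ [28/59, 36/59) → index 7
j=7: u_7=431/720 ∈ [28/59, 36/59) → index 7
j=8: u_8=491/720 ∈ [39/59, 46/59) → index 9
j=9: u_9=551/720 ∈ [39/59, 46/59) → index 9
j=10: u_10=611/720 ∈ [46/59, 51/59) → index 10
j=11: u_11=671/720 ∈ [51/59, 1) → index 11

0 0 1 2 4 5 7 7 9 9 10 11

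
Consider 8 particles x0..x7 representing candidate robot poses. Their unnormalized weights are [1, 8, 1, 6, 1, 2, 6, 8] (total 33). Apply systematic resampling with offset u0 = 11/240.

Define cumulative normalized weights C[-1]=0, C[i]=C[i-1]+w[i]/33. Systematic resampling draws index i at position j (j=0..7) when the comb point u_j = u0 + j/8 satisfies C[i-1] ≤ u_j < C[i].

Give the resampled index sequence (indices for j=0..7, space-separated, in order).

C = [1/33, 3/11, 10/33, 16/33, 17/33, 19/33, 25/33, 1]
j=0: u_0=11/240 ∈ [1/33, 3/11) → index 1
j=1: u_1=41/240 ∈ [1/33, 3/11) → index 1
j=2: u_2=71/240 ∈ [3/11, 10/33) → index 2
j=3: u_3=101/240 ∈ [10/33, 16/33) → index 3
j=4: u_4=131/240 ∈ [17/33, 19/33) → index 5
j=5: u_5=161/240 ∈ [19/33, 25/33) → index 6
j=6: u_6=191/240 ∈ [25/33, 1) → index 7
j=7: u_7=221/240 ∈ [25/33, 1) → index 7

1 1 2 3 5 6 7 7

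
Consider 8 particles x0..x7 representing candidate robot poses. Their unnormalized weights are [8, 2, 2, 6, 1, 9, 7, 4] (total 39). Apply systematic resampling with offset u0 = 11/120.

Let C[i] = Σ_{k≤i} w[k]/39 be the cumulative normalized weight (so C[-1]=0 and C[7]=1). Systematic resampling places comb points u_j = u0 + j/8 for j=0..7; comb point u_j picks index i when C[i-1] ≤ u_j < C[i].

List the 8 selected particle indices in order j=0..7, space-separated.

C = [8/39, 10/39, 4/13, 6/13, 19/39, 28/39, 35/39, 1]
j=0: u_0=11/120 ∈ [0, 8/39) → index 0
j=1: u_1=13/60 ∈ [8/39, 10/39) → index 1
j=2: u_2=41/120 ∈ [4/13, 6/13) → index 3
j=3: u_3=7/15 ∈ [6/13, 19/39) → index 4
j=4: u_4=71/120 ∈ [19/39, 28/39) → index 5
j=5: u_5=43/60 ∈ [19/39, 28/39) → index 5
j=6: u_6=101/120 ∈ [28/39, 35/39) → index 6
j=7: u_7=29/30 ∈ [35/39, 1) → index 7

0 1 3 4 5 5 6 7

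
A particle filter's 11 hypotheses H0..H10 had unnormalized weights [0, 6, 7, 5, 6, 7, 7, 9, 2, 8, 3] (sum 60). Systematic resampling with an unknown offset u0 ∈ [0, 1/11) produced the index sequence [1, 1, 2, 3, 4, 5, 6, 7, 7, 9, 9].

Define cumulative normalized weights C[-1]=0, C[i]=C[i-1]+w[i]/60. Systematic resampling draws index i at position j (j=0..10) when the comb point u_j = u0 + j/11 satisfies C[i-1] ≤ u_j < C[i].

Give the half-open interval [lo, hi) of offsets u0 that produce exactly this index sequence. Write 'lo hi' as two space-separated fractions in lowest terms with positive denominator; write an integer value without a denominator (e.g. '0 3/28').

C = [0, 1/10, 13/60, 3/10, 2/5, 31/60, 19/30, 47/60, 49/60, 19/20, 1]
j=0 picked index 1: u0 ∈ [0, 1/10)
j=1 picked index 1: u0 ∈ [-1/11, 1/110)
j=2 picked index 2: u0 ∈ [-9/110, 23/660)
j=3 picked index 3: u0 ∈ [-37/660, 3/110)
j=4 picked index 4: u0 ∈ [-7/110, 2/55)
j=5 picked index 5: u0 ∈ [-3/55, 41/660)
j=6 picked index 6: u0 ∈ [-19/660, 29/330)
j=7 picked index 7: u0 ∈ [-1/330, 97/660)
j=8 picked index 7: u0 ∈ [-31/330, 37/660)
j=9 picked index 9: u0 ∈ [-1/660, 29/220)
j=10 picked index 9: u0 ∈ [-61/660, 9/220)
intersection: [0, 1/110)

0 1/110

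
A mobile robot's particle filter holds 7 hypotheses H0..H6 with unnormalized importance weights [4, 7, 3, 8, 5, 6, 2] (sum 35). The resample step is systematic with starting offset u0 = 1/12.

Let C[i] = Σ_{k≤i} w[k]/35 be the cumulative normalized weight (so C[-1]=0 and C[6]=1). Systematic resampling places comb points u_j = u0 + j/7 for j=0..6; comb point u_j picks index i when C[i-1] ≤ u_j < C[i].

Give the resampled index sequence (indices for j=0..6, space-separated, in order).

0 1 2 3 4 5 5

C = [4/35, 11/35, 2/5, 22/35, 27/35, 33/35, 1]
j=0: u_0=1/12 ∈ [0, 4/35) → index 0
j=1: u_1=19/84 ∈ [4/35, 11/35) → index 1
j=2: u_2=31/84 ∈ [11/35, 2/5) → index 2
j=3: u_3=43/84 ∈ [2/5, 22/35) → index 3
j=4: u_4=55/84 ∈ [22/35, 27/35) → index 4
j=5: u_5=67/84 ∈ [27/35, 33/35) → index 5
j=6: u_6=79/84 ∈ [27/35, 33/35) → index 5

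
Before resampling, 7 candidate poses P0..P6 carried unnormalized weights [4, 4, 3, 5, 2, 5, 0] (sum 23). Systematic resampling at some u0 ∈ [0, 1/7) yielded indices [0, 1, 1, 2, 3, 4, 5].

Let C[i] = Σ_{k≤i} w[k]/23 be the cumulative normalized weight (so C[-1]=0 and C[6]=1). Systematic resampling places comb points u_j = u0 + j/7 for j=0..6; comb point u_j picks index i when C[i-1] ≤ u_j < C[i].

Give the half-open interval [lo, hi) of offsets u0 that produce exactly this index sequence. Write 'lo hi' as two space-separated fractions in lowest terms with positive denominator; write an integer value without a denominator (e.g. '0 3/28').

5/161 8/161

C = [4/23, 8/23, 11/23, 16/23, 18/23, 1, 1]
j=0 picked index 0: u0 ∈ [0, 4/23)
j=1 picked index 1: u0 ∈ [5/161, 33/161)
j=2 picked index 1: u0 ∈ [-18/161, 10/161)
j=3 picked index 2: u0 ∈ [-13/161, 8/161)
j=4 picked index 3: u0 ∈ [-15/161, 20/161)
j=5 picked index 4: u0 ∈ [-3/161, 11/161)
j=6 picked index 5: u0 ∈ [-12/161, 1/7)
intersection: [5/161, 8/161)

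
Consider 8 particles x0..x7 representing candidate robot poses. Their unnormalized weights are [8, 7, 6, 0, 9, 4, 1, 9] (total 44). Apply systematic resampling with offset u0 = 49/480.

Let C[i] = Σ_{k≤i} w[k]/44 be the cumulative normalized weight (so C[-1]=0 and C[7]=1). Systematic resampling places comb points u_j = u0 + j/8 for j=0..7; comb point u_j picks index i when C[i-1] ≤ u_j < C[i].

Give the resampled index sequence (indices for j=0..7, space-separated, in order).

C = [2/11, 15/44, 21/44, 21/44, 15/22, 17/22, 35/44, 1]
j=0: u_0=49/480 ∈ [0, 2/11) → index 0
j=1: u_1=109/480 ∈ [2/11, 15/44) → index 1
j=2: u_2=169/480 ∈ [15/44, 21/44) → index 2
j=3: u_3=229/480 ∈ [15/44, 21/44) → index 2
j=4: u_4=289/480 ∈ [21/44, 15/22) → index 4
j=5: u_5=349/480 ∈ [15/22, 17/22) → index 5
j=6: u_6=409/480 ∈ [35/44, 1) → index 7
j=7: u_7=469/480 ∈ [35/44, 1) → index 7

0 1 2 2 4 5 7 7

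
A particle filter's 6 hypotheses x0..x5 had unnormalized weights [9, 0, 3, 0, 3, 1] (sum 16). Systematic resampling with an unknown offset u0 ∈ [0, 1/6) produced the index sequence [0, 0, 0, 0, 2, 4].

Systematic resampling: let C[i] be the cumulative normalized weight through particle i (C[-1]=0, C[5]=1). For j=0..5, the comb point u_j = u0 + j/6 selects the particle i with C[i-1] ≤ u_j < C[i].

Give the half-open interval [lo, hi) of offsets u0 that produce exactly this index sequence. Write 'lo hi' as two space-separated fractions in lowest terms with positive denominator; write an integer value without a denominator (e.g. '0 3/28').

0 1/16

C = [9/16, 9/16, 3/4, 3/4, 15/16, 1]
j=0 picked index 0: u0 ∈ [0, 9/16)
j=1 picked index 0: u0 ∈ [-1/6, 19/48)
j=2 picked index 0: u0 ∈ [-1/3, 11/48)
j=3 picked index 0: u0 ∈ [-1/2, 1/16)
j=4 picked index 2: u0 ∈ [-5/48, 1/12)
j=5 picked index 4: u0 ∈ [-1/12, 5/48)
intersection: [0, 1/16)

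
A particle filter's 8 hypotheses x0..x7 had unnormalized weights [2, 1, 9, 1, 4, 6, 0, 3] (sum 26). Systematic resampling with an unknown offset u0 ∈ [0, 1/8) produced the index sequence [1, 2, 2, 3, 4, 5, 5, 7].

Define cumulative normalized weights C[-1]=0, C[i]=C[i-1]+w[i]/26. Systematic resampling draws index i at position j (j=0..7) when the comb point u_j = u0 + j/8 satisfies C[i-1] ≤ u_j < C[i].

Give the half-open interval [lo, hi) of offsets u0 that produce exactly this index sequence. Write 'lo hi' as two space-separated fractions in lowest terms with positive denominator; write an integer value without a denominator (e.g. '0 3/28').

9/104 3/26

C = [1/13, 3/26, 6/13, 1/2, 17/26, 23/26, 23/26, 1]
j=0 picked index 1: u0 ∈ [1/13, 3/26)
j=1 picked index 2: u0 ∈ [-1/104, 35/104)
j=2 picked index 2: u0 ∈ [-7/52, 11/52)
j=3 picked index 3: u0 ∈ [9/104, 1/8)
j=4 picked index 4: u0 ∈ [0, 2/13)
j=5 picked index 5: u0 ∈ [3/104, 27/104)
j=6 picked index 5: u0 ∈ [-5/52, 7/52)
j=7 picked index 7: u0 ∈ [1/104, 1/8)
intersection: [9/104, 3/26)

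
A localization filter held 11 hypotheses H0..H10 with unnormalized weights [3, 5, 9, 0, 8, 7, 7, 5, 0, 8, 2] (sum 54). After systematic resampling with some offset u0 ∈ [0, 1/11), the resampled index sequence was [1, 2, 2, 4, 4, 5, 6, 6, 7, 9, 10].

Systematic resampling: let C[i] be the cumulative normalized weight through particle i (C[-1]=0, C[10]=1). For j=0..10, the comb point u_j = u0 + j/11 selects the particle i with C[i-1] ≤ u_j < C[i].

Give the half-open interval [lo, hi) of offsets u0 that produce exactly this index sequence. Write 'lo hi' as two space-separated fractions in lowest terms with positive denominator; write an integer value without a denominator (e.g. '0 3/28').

C = [1/18, 4/27, 17/54, 17/54, 25/54, 16/27, 13/18, 22/27, 22/27, 26/27, 1]
j=0 picked index 1: u0 ∈ [1/18, 4/27)
j=1 picked index 2: u0 ∈ [17/297, 133/594)
j=2 picked index 2: u0 ∈ [-10/297, 79/594)
j=3 picked index 4: u0 ∈ [25/594, 113/594)
j=4 picked index 4: u0 ∈ [-29/594, 59/594)
j=5 picked index 5: u0 ∈ [5/594, 41/297)
j=6 picked index 6: u0 ∈ [14/297, 35/198)
j=7 picked index 6: u0 ∈ [-13/297, 17/198)
j=8 picked index 7: u0 ∈ [-1/198, 26/297)
j=9 picked index 9: u0 ∈ [-1/297, 43/297)
j=10 picked index 10: u0 ∈ [16/297, 1/11)
intersection: [17/297, 17/198)

17/297 17/198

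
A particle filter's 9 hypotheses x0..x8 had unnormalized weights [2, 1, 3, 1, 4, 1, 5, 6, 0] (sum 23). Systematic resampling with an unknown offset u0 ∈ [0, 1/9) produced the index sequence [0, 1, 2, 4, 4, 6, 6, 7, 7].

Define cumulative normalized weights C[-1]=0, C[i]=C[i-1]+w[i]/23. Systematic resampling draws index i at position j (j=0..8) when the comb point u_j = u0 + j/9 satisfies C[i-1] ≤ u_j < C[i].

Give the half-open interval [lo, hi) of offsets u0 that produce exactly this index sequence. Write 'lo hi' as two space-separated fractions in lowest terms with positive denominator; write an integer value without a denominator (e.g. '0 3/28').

C = [2/23, 3/23, 6/23, 7/23, 11/23, 12/23, 17/23, 1, 1]
j=0 picked index 0: u0 ∈ [0, 2/23)
j=1 picked index 1: u0 ∈ [-5/207, 4/207)
j=2 picked index 2: u0 ∈ [-19/207, 8/207)
j=3 picked index 4: u0 ∈ [-2/69, 10/69)
j=4 picked index 4: u0 ∈ [-29/207, 7/207)
j=5 picked index 6: u0 ∈ [-7/207, 38/207)
j=6 picked index 6: u0 ∈ [-10/69, 5/69)
j=7 picked index 7: u0 ∈ [-8/207, 2/9)
j=8 picked index 7: u0 ∈ [-31/207, 1/9)
intersection: [0, 4/207)

0 4/207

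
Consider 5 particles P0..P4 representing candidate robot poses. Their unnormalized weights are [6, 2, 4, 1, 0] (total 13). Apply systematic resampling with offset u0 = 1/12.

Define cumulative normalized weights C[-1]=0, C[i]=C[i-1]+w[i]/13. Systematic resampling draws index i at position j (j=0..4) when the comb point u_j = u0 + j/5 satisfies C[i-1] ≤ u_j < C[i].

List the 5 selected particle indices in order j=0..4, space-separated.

0 0 1 2 2

C = [6/13, 8/13, 12/13, 1, 1]
j=0: u_0=1/12 ∈ [0, 6/13) → index 0
j=1: u_1=17/60 ∈ [0, 6/13) → index 0
j=2: u_2=29/60 ∈ [6/13, 8/13) → index 1
j=3: u_3=41/60 ∈ [8/13, 12/13) → index 2
j=4: u_4=53/60 ∈ [8/13, 12/13) → index 2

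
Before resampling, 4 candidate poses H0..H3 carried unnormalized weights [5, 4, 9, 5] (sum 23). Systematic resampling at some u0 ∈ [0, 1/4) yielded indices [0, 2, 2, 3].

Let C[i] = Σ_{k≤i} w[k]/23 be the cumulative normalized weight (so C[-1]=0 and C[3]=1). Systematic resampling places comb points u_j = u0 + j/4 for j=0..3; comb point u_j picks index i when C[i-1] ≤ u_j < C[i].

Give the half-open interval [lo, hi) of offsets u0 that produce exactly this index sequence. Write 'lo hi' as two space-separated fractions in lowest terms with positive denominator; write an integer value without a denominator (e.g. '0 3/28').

13/92 5/23

C = [5/23, 9/23, 18/23, 1]
j=0 picked index 0: u0 ∈ [0, 5/23)
j=1 picked index 2: u0 ∈ [13/92, 49/92)
j=2 picked index 2: u0 ∈ [-5/46, 13/46)
j=3 picked index 3: u0 ∈ [3/92, 1/4)
intersection: [13/92, 5/23)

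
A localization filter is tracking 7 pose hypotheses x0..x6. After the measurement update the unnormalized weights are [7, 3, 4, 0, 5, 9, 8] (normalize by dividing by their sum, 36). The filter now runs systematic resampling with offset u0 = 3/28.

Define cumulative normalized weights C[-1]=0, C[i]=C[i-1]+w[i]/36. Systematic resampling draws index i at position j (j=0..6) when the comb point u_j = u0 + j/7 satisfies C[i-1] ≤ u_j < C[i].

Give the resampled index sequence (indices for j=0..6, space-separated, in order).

C = [7/36, 5/18, 7/18, 7/18, 19/36, 7/9, 1]
j=0: u_0=3/28 ∈ [0, 7/36) → index 0
j=1: u_1=1/4 ∈ [7/36, 5/18) → index 1
j=2: u_2=11/28 ∈ [7/18, 19/36) → index 4
j=3: u_3=15/28 ∈ [19/36, 7/9) → index 5
j=4: u_4=19/28 ∈ [19/36, 7/9) → index 5
j=5: u_5=23/28 ∈ [7/9, 1) → index 6
j=6: u_6=27/28 ∈ [7/9, 1) → index 6

0 1 4 5 5 6 6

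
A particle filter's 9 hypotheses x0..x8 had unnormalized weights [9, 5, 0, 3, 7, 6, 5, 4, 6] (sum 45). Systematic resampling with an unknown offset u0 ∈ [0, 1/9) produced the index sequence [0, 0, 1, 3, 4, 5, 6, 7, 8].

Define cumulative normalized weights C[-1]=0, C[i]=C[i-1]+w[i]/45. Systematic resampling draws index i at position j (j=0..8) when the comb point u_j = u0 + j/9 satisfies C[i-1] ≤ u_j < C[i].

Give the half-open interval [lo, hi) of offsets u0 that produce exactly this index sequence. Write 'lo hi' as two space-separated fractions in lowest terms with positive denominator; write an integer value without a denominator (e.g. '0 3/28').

0 2/45

C = [1/5, 14/45, 14/45, 17/45, 8/15, 2/3, 7/9, 13/15, 1]
j=0 picked index 0: u0 ∈ [0, 1/5)
j=1 picked index 0: u0 ∈ [-1/9, 4/45)
j=2 picked index 1: u0 ∈ [-1/45, 4/45)
j=3 picked index 3: u0 ∈ [-1/45, 2/45)
j=4 picked index 4: u0 ∈ [-1/15, 4/45)
j=5 picked index 5: u0 ∈ [-1/45, 1/9)
j=6 picked index 6: u0 ∈ [0, 1/9)
j=7 picked index 7: u0 ∈ [0, 4/45)
j=8 picked index 8: u0 ∈ [-1/45, 1/9)
intersection: [0, 2/45)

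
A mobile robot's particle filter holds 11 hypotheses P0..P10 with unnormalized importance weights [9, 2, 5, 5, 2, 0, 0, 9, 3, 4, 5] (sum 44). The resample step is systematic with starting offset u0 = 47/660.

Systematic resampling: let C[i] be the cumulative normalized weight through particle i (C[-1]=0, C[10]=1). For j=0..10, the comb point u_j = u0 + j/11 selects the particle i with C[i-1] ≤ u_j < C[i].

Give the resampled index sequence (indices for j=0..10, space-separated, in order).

C = [9/44, 1/4, 4/11, 21/44, 23/44, 23/44, 23/44, 8/11, 35/44, 39/44, 1]
j=0: u_0=47/660 ∈ [0, 9/44) → index 0
j=1: u_1=107/660 ∈ [0, 9/44) → index 0
j=2: u_2=167/660 ∈ [1/4, 4/11) → index 2
j=3: u_3=227/660 ∈ [1/4, 4/11) → index 2
j=4: u_4=287/660 ∈ [4/11, 21/44) → index 3
j=5: u_5=347/660 ∈ [23/44, 8/11) → index 7
j=6: u_6=37/60 ∈ [23/44, 8/11) → index 7
j=7: u_7=467/660 ∈ [23/44, 8/11) → index 7
j=8: u_8=527/660 ∈ [35/44, 39/44) → index 9
j=9: u_9=587/660 ∈ [39/44, 1) → index 10
j=10: u_10=647/660 ∈ [39/44, 1) → index 10

0 0 2 2 3 7 7 7 9 10 10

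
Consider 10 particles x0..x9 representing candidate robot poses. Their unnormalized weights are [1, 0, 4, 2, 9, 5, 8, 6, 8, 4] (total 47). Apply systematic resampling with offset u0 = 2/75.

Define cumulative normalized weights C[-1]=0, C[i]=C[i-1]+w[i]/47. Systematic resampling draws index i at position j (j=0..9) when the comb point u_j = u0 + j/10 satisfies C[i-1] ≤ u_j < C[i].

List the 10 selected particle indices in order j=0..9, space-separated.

2 3 4 4 5 6 7 7 8 9

C = [1/47, 1/47, 5/47, 7/47, 16/47, 21/47, 29/47, 35/47, 43/47, 1]
j=0: u_0=2/75 ∈ [1/47, 5/47) → index 2
j=1: u_1=19/150 ∈ [5/47, 7/47) → index 3
j=2: u_2=17/75 ∈ [7/47, 16/47) → index 4
j=3: u_3=49/150 ∈ [7/47, 16/47) → index 4
j=4: u_4=32/75 ∈ [16/47, 21/47) → index 5
j=5: u_5=79/150 ∈ [21/47, 29/47) → index 6
j=6: u_6=47/75 ∈ [29/47, 35/47) → index 7
j=7: u_7=109/150 ∈ [29/47, 35/47) → index 7
j=8: u_8=62/75 ∈ [35/47, 43/47) → index 8
j=9: u_9=139/150 ∈ [43/47, 1) → index 9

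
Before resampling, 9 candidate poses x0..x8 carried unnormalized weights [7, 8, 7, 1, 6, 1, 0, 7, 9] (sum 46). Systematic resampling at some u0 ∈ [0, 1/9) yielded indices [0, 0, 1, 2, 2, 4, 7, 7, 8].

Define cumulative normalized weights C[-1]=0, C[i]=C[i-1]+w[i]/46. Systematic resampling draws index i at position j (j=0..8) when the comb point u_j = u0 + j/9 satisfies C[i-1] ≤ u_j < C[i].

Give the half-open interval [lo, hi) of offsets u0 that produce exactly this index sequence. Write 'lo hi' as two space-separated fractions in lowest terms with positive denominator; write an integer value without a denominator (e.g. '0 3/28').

C = [7/46, 15/46, 11/23, 1/2, 29/46, 15/23, 15/23, 37/46, 1]
j=0 picked index 0: u0 ∈ [0, 7/46)
j=1 picked index 0: u0 ∈ [-1/9, 17/414)
j=2 picked index 1: u0 ∈ [-29/414, 43/414)
j=3 picked index 2: u0 ∈ [-1/138, 10/69)
j=4 picked index 2: u0 ∈ [-49/414, 7/207)
j=5 picked index 4: u0 ∈ [-1/18, 31/414)
j=6 picked index 7: u0 ∈ [-1/69, 19/138)
j=7 picked index 7: u0 ∈ [-26/207, 11/414)
j=8 picked index 8: u0 ∈ [-35/414, 1/9)
intersection: [0, 11/414)

0 11/414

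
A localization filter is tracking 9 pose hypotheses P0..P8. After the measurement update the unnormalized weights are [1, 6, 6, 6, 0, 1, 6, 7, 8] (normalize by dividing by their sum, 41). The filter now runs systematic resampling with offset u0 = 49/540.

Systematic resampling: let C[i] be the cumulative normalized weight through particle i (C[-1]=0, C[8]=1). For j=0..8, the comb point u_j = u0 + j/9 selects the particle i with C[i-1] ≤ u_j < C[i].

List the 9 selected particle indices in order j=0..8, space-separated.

C = [1/41, 7/41, 13/41, 19/41, 19/41, 20/41, 26/41, 33/41, 1]
j=0: u_0=49/540 ∈ [1/41, 7/41) → index 1
j=1: u_1=109/540 ∈ [7/41, 13/41) → index 2
j=2: u_2=169/540 ∈ [7/41, 13/41) → index 2
j=3: u_3=229/540 ∈ [13/41, 19/41) → index 3
j=4: u_4=289/540 ∈ [20/41, 26/41) → index 6
j=5: u_5=349/540 ∈ [26/41, 33/41) → index 7
j=6: u_6=409/540 ∈ [26/41, 33/41) → index 7
j=7: u_7=469/540 ∈ [33/41, 1) → index 8
j=8: u_8=529/540 ∈ [33/41, 1) → index 8

1 2 2 3 6 7 7 8 8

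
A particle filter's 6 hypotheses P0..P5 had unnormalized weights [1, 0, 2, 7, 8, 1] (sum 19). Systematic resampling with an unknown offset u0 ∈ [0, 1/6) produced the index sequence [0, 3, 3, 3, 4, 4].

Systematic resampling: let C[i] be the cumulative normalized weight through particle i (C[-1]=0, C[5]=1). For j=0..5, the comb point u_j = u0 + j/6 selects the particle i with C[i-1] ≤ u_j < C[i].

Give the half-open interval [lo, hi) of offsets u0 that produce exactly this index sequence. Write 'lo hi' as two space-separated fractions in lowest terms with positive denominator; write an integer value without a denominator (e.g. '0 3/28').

0 1/38

C = [1/19, 1/19, 3/19, 10/19, 18/19, 1]
j=0 picked index 0: u0 ∈ [0, 1/19)
j=1 picked index 3: u0 ∈ [-1/114, 41/114)
j=2 picked index 3: u0 ∈ [-10/57, 11/57)
j=3 picked index 3: u0 ∈ [-13/38, 1/38)
j=4 picked index 4: u0 ∈ [-8/57, 16/57)
j=5 picked index 4: u0 ∈ [-35/114, 13/114)
intersection: [0, 1/38)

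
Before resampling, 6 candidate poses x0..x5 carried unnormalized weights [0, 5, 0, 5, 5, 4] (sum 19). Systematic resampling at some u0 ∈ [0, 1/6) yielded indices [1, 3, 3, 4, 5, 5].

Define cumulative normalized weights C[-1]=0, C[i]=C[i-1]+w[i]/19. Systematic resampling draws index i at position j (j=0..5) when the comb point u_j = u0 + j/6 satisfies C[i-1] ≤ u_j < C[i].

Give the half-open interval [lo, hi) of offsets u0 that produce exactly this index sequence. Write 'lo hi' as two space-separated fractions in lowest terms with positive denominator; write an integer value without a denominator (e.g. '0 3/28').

7/57 1/6

C = [0, 5/19, 5/19, 10/19, 15/19, 1]
j=0 picked index 1: u0 ∈ [0, 5/19)
j=1 picked index 3: u0 ∈ [11/114, 41/114)
j=2 picked index 3: u0 ∈ [-4/57, 11/57)
j=3 picked index 4: u0 ∈ [1/38, 11/38)
j=4 picked index 5: u0 ∈ [7/57, 1/3)
j=5 picked index 5: u0 ∈ [-5/114, 1/6)
intersection: [7/57, 1/6)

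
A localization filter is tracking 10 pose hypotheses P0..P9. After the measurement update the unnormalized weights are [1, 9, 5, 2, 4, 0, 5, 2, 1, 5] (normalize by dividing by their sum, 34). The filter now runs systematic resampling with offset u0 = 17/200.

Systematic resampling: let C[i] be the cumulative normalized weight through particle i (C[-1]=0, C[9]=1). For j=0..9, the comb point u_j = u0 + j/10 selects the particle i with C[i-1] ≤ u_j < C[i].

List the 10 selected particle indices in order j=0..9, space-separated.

C = [1/34, 5/17, 15/34, 1/2, 21/34, 21/34, 13/17, 14/17, 29/34, 1]
j=0: u_0=17/200 ∈ [1/34, 5/17) → index 1
j=1: u_1=37/200 ∈ [1/34, 5/17) → index 1
j=2: u_2=57/200 ∈ [1/34, 5/17) → index 1
j=3: u_3=77/200 ∈ [5/17, 15/34) → index 2
j=4: u_4=97/200 ∈ [15/34, 1/2) → index 3
j=5: u_5=117/200 ∈ [1/2, 21/34) → index 4
j=6: u_6=137/200 ∈ [21/34, 13/17) → index 6
j=7: u_7=157/200 ∈ [13/17, 14/17) → index 7
j=8: u_8=177/200 ∈ [29/34, 1) → index 9
j=9: u_9=197/200 ∈ [29/34, 1) → index 9

1 1 1 2 3 4 6 7 9 9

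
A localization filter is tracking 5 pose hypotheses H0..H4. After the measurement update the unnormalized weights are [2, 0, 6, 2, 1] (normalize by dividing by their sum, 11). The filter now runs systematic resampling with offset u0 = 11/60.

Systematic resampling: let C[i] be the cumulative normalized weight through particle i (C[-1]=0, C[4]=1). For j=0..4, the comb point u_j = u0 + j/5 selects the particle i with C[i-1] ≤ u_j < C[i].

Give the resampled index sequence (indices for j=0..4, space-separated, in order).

C = [2/11, 2/11, 8/11, 10/11, 1]
j=0: u_0=11/60 ∈ [2/11, 8/11) → index 2
j=1: u_1=23/60 ∈ [2/11, 8/11) → index 2
j=2: u_2=7/12 ∈ [2/11, 8/11) → index 2
j=3: u_3=47/60 ∈ [8/11, 10/11) → index 3
j=4: u_4=59/60 ∈ [10/11, 1) → index 4

2 2 2 3 4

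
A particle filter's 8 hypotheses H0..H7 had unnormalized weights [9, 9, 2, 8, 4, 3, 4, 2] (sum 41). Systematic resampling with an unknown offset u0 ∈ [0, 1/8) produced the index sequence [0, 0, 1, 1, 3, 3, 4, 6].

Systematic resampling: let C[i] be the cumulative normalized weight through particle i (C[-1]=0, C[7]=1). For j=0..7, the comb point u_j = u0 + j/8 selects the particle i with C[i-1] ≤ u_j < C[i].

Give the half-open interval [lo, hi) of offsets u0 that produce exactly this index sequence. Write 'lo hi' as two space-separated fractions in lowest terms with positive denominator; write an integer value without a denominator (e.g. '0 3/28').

0 5/164

C = [9/41, 18/41, 20/41, 28/41, 32/41, 35/41, 39/41, 1]
j=0 picked index 0: u0 ∈ [0, 9/41)
j=1 picked index 0: u0 ∈ [-1/8, 31/328)
j=2 picked index 1: u0 ∈ [-5/164, 31/164)
j=3 picked index 1: u0 ∈ [-51/328, 21/328)
j=4 picked index 3: u0 ∈ [-1/82, 15/82)
j=5 picked index 3: u0 ∈ [-45/328, 19/328)
j=6 picked index 4: u0 ∈ [-11/164, 5/164)
j=7 picked index 6: u0 ∈ [-7/328, 25/328)
intersection: [0, 5/164)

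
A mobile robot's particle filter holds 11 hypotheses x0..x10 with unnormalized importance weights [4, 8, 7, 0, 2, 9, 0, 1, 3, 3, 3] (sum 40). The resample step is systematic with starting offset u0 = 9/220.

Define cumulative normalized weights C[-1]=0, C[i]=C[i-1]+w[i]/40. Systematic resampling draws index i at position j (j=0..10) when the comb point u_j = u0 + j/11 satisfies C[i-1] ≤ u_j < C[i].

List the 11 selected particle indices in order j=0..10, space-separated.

0 1 1 2 2 4 5 5 7 9 10

C = [1/10, 3/10, 19/40, 19/40, 21/40, 3/4, 3/4, 31/40, 17/20, 37/40, 1]
j=0: u_0=9/220 ∈ [0, 1/10) → index 0
j=1: u_1=29/220 ∈ [1/10, 3/10) → index 1
j=2: u_2=49/220 ∈ [1/10, 3/10) → index 1
j=3: u_3=69/220 ∈ [3/10, 19/40) → index 2
j=4: u_4=89/220 ∈ [3/10, 19/40) → index 2
j=5: u_5=109/220 ∈ [19/40, 21/40) → index 4
j=6: u_6=129/220 ∈ [21/40, 3/4) → index 5
j=7: u_7=149/220 ∈ [21/40, 3/4) → index 5
j=8: u_8=169/220 ∈ [3/4, 31/40) → index 7
j=9: u_9=189/220 ∈ [17/20, 37/40) → index 9
j=10: u_10=19/20 ∈ [37/40, 1) → index 10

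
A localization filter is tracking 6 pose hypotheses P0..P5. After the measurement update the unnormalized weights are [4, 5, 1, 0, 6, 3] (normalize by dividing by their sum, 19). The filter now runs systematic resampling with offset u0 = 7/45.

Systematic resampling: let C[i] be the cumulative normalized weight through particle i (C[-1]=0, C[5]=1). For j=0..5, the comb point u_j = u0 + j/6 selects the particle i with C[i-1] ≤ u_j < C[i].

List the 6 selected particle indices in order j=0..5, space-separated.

C = [4/19, 9/19, 10/19, 10/19, 16/19, 1]
j=0: u_0=7/45 ∈ [0, 4/19) → index 0
j=1: u_1=29/90 ∈ [4/19, 9/19) → index 1
j=2: u_2=22/45 ∈ [9/19, 10/19) → index 2
j=3: u_3=59/90 ∈ [10/19, 16/19) → index 4
j=4: u_4=37/45 ∈ [10/19, 16/19) → index 4
j=5: u_5=89/90 ∈ [16/19, 1) → index 5

0 1 2 4 4 5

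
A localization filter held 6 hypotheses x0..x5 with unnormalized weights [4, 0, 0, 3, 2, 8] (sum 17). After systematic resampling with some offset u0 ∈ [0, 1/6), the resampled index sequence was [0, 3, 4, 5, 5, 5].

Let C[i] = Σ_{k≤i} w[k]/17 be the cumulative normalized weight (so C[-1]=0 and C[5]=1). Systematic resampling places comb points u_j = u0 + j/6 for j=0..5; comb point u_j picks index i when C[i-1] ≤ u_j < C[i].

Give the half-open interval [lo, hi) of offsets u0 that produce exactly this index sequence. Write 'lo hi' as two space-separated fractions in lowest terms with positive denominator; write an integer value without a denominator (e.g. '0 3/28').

4/51 1/6

C = [4/17, 4/17, 4/17, 7/17, 9/17, 1]
j=0 picked index 0: u0 ∈ [0, 4/17)
j=1 picked index 3: u0 ∈ [7/102, 25/102)
j=2 picked index 4: u0 ∈ [4/51, 10/51)
j=3 picked index 5: u0 ∈ [1/34, 1/2)
j=4 picked index 5: u0 ∈ [-7/51, 1/3)
j=5 picked index 5: u0 ∈ [-31/102, 1/6)
intersection: [4/51, 1/6)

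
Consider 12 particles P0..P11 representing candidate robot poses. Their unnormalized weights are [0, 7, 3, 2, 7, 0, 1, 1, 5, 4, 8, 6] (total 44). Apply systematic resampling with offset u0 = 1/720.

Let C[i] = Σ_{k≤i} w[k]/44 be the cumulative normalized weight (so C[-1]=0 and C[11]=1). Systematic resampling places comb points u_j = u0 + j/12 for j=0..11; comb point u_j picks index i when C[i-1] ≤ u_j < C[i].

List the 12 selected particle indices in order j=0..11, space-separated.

1 1 2 3 4 4 8 8 9 10 10 11

C = [0, 7/44, 5/22, 3/11, 19/44, 19/44, 5/11, 21/44, 13/22, 15/22, 19/22, 1]
j=0: u_0=1/720 ∈ [0, 7/44) → index 1
j=1: u_1=61/720 ∈ [0, 7/44) → index 1
j=2: u_2=121/720 ∈ [7/44, 5/22) → index 2
j=3: u_3=181/720 ∈ [5/22, 3/11) → index 3
j=4: u_4=241/720 ∈ [3/11, 19/44) → index 4
j=5: u_5=301/720 ∈ [3/11, 19/44) → index 4
j=6: u_6=361/720 ∈ [21/44, 13/22) → index 8
j=7: u_7=421/720 ∈ [21/44, 13/22) → index 8
j=8: u_8=481/720 ∈ [13/22, 15/22) → index 9
j=9: u_9=541/720 ∈ [15/22, 19/22) → index 10
j=10: u_10=601/720 ∈ [15/22, 19/22) → index 10
j=11: u_11=661/720 ∈ [19/22, 1) → index 11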